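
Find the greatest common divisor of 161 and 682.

gcd(682, 161):
  682 = 4×161 + 38
  161 = 4×38 + 9
  38 = 4×9 + 2
  9 = 4×2 + 1
  2 = 2×1
so gcd(682, 161) = 1.

1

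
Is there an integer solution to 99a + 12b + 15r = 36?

gcd(99, 12) = 3  (99 = 8×12 + 3, 12 = 4×3).
gcd(3, 15) = 3.
3 divides 36, so integer solutions exist.

yes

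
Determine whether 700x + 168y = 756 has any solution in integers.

gcd(700, 168) = 28  (700 = 4×168 + 28, 168 = 6×28).
28 divides 756, so integer solutions exist.

yes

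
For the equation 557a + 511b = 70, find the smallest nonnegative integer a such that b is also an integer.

gcd(557, 511) = 1.
1 divides 70, so solutions exist.
By Bézout, 557×(100) + 511×(-109) = 1.
Scale by 70/1 = 70: (a₀, b₀) = (7000, -7630).
General solution: a = 7000 + 511t, b = -7630 - 557t for integer t.
a ≥ 0: smallest is 7000 mod 511 = 357 (at t = -13), with b = -389.

357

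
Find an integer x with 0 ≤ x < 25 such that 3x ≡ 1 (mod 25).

gcd(25, 3):
  25 = 8*3 + 1
  3 = 3*1
so gcd(25, 3) = 1.
Back-substitute for Bézout coefficients:
  1 = 25 - 8*3
  ... = 3*(-8) + 25*(1)
So 3*-8 ≡ 1 (mod 25), and -8 mod 25 = 17.

17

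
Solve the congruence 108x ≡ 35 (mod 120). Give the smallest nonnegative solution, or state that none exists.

no solution

gcd(120, 108) = 12.
12 does not divide 35, so the congruence has no solution.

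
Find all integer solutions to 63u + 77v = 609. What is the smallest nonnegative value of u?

gcd(77, 63):
  77 = 1·63 + 14
  63 = 4·14 + 7
  14 = 2·7
so gcd(77, 63) = 7.
7 divides 609, so solutions exist.
Back-substitute for Bézout coefficients:
  7 = 63 - 4·14
  ... = 63·(5) + 77·(-4)
Scale by 609/7 = 87: (u₀, v₀) = (435, -348).
General solution: u = 435 + 11t, v = -348 - 9t for integer t.
u ≥ 0: smallest is 435 mod 11 = 6 (at t = -39), with v = 3.

6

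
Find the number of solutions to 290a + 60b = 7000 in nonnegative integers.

gcd(290, 60) = 10  (290 = 4·60 + 50, 60 = 1·50 + 10, 50 = 5·10).
Back-substituting, 290·(-1) + 60·(5) = 10.
Scale by 700: one solution is (-700, 3500). Reduce a mod 6: (2, 107).
General: a = 2 + 6t, b = 107 - 29t.
a ≥ 0 ⇒ t ≥ 0; b ≥ 0 ⇒ t ≤ 3. So t ∈ [0, 3]: 4 solutions.

4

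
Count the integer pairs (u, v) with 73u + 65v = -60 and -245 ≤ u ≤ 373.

10

gcd(73, 65) = 1  (73 = 1*65 + 8, 65 = 8*8 + 1, 8 = 8*1).
Back-substituting, 73*(-8) + 65*(9) = 1.
Scale by -60: particular solution (480, -540); reduce u mod 65: (25, -29).
General solution: u = 25 + 65t, v = -29 - 73t for integer t.
-245 ≤ 25 + 65t ≤ 373 gives t ∈ [-4, 5], which is 10 values.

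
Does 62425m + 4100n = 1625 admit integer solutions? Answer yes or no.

yes

gcd(62425, 4100) = 25.
25 divides 1625, so integer solutions exist.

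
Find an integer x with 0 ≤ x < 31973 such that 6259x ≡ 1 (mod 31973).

27493

gcd(31973, 6259):
  31973 = 5·6259 + 678
  6259 = 9·678 + 157
  678 = 4·157 + 50
  157 = 3·50 + 7
  50 = 7·7 + 1
  7 = 7·1
so gcd(31973, 6259) = 1.
Back-substitute for Bézout coefficients:
  1 = 50 - 7·7
  ... = 6259·(-4480) + 31973·(877)
So 6259·-4480 ≡ 1 (mod 31973), and -4480 mod 31973 = 27493.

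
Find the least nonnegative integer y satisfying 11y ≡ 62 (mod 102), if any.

gcd(102, 11) = 1  (102 = 9*11 + 3, 11 = 3*3 + 2, 3 = 1*2 + 1, 2 = 2*1).
1 divides 62, so solutions exist.
Back-substituting, 11*(-37) + 102*(4) = 1.
So 11*(-37) ≡ 1 (mod 102); multiply by 62: y ≡ -2294 (mod 102).
Smallest nonnegative: y = -2294 mod 102 = 52.

52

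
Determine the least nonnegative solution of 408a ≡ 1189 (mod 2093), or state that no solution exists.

gcd(2093, 408):
  2093 = 5·408 + 53
  408 = 7·53 + 37
  53 = 1·37 + 16
  37 = 2·16 + 5
  16 = 3·5 + 1
  5 = 5·1
so gcd(2093, 408) = 1.
1 divides 1189, so solutions exist.
Back-substitute for Bézout coefficients:
  1 = 16 - 3·5
  ... = 408·(-395) + 2093·(77)
So 408·(-395) ≡ 1 (mod 2093); multiply by 1189: a ≡ -469655 (mod 2093).
Smallest nonnegative: a = -469655 mod 2093 = 1270.

1270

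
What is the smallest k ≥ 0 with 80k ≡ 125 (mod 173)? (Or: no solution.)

gcd(173, 80):
  173 = 2*80 + 13
  80 = 6*13 + 2
  13 = 6*2 + 1
  2 = 2*1
so gcd(173, 80) = 1.
1 divides 125, so solutions exist.
Back-substitute for Bézout coefficients:
  1 = 13 - 6*2
  ... = 80*(-80) + 173*(37)
So 80*(-80) ≡ 1 (mod 173); multiply by 125: k ≡ -10000 (mod 173).
Smallest nonnegative: k = -10000 mod 173 = 34.

34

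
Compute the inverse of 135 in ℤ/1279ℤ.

gcd(1279, 135) = 1  (1279 = 9*135 + 64, 135 = 2*64 + 7, 64 = 9*7 + 1, 7 = 7*1).
Back-substituting, 135*(-180) + 1279*(19) = 1.
So 135*-180 ≡ 1 (mod 1279), and -180 mod 1279 = 1099.

1099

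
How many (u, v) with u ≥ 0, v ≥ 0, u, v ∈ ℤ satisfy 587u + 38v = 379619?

17

gcd(587, 38) = 1  (587 = 15·38 + 17, 38 = 2·17 + 4, 17 = 4·4 + 1, 4 = 4·1).
Back-substituting, 587·(9) + 38·(-139) = 1.
Scale by 379619: one solution is (3416571, -52767041). Reduce u mod 38: (29, 9542).
General: u = 29 + 38t, v = 9542 - 587t.
u ≥ 0 ⇒ t ≥ 0; v ≥ 0 ⇒ t ≤ 16. So t ∈ [0, 16]: 17 solutions.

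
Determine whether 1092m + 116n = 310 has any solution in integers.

gcd(1092, 116):
  1092 = 9×116 + 48
  116 = 2×48 + 20
  48 = 2×20 + 8
  20 = 2×8 + 4
  8 = 2×4
so gcd(1092, 116) = 4.
4 does not divide 310 (remainder 2), so no integer solutions.

no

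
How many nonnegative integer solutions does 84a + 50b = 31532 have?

gcd(84, 50) = 2.
By Bézout, 84·(3) + 50·(-5) = 2.
One solution: (23, 592).
General: a = 23 + 25t, b = 592 - 42t.
a ≥ 0 ⇒ t ≥ 0; b ≥ 0 ⇒ t ≤ 14. So t ∈ [0, 14]: 15 solutions.

15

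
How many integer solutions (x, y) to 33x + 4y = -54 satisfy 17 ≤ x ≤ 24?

2

gcd(33, 4) = 1  (33 = 8*4 + 1, 4 = 4*1).
Back-substituting, 33*(1) + 4*(-8) = 1.
Scale by -54: particular solution (-54, 432); reduce x mod 4: (2, -30).
General solution: x = 2 + 4t, y = -30 - 33t for integer t.
17 ≤ 2 + 4t ≤ 24 gives t ∈ [4, 5], which is 2 values.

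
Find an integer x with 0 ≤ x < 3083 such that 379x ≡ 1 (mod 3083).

gcd(3083, 379) = 1.
By Bézout, 379·(423) + 3083·(-52) = 1.
So 379·423 ≡ 1 (mod 3083), and 423 mod 3083 = 423.

423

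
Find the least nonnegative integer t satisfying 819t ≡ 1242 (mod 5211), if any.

gcd(5211, 819) = 9  (5211 = 6·819 + 297, 819 = 2·297 + 225, 297 = 1·225 + 72, 225 = 3·72 + 9, 72 = 8·9).
9 divides 1242, so solutions exist.
Back-substituting, 819·(70) + 5211·(-11) = 9.
So 819·(70) ≡ 9 (mod 5211); multiply by 138: t ≡ 9660 (mod 579).
Smallest nonnegative: t = 9660 mod 579 = 396.

396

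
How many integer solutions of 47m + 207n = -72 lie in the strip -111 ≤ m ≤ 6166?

gcd(207, 47) = 1  (207 = 4*47 + 19, 47 = 2*19 + 9, 19 = 2*9 + 1, 9 = 9*1).
Back-substituting, 47*(-22) + 207*(5) = 1.
Scale by -72: particular solution (1584, -360); reduce m mod 207: (135, -31).
General solution: m = 135 + 207t, n = -31 - 47t for integer t.
-111 ≤ 135 + 207t ≤ 6166 gives t ∈ [-1, 29], which is 31 values.

31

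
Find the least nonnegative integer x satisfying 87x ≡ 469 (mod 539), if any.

gcd(539, 87) = 1  (539 = 6×87 + 17, 87 = 5×17 + 2, 17 = 8×2 + 1, 2 = 2×1).
1 divides 469, so solutions exist.
Back-substituting, 87×(-254) + 539×(41) = 1.
So 87×(-254) ≡ 1 (mod 539); multiply by 469: x ≡ -119126 (mod 539).
Smallest nonnegative: x = -119126 mod 539 = 532.

532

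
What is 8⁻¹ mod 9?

gcd(9, 8) = 1.
By Bézout, 8*(-1) + 9*(1) = 1.
So 8*-1 ≡ 1 (mod 9), and -1 mod 9 = 8.

8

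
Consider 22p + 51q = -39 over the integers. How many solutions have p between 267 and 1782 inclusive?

gcd(51, 22) = 1.
By Bézout, 22×(7) + 51×(-3) = 1.
Particular solution: (33, -15).
General solution: p = 33 + 51t, q = -15 - 22t for integer t.
267 ≤ 33 + 51t ≤ 1782 gives t ∈ [5, 34], which is 30 values.

30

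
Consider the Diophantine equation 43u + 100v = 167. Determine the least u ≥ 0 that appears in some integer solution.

69

gcd(100, 43):
  100 = 2·43 + 14
  43 = 3·14 + 1
  14 = 14·1
so gcd(100, 43) = 1.
1 divides 167, so solutions exist.
Back-substitute for Bézout coefficients:
  1 = 43 - 3·14
  ... = 43·(7) + 100·(-3)
Scale by 167/1 = 167: (u₀, v₀) = (1169, -501).
General solution: u = 1169 + 100t, v = -501 - 43t for integer t.
u ≥ 0: smallest is 1169 mod 100 = 69 (at t = -11), with v = -28.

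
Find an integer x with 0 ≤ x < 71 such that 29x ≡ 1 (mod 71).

49

gcd(71, 29):
  71 = 2·29 + 13
  29 = 2·13 + 3
  13 = 4·3 + 1
  3 = 3·1
so gcd(71, 29) = 1.
Back-substitute for Bézout coefficients:
  1 = 13 - 4·3
  ... = 29·(-22) + 71·(9)
So 29·-22 ≡ 1 (mod 71), and -22 mod 71 = 49.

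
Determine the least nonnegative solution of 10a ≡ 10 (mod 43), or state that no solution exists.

gcd(43, 10) = 1  (43 = 4×10 + 3, 10 = 3×3 + 1, 3 = 3×1).
1 divides 10, so solutions exist.
Back-substituting, 10×(13) + 43×(-3) = 1.
So 10×(13) ≡ 1 (mod 43); multiply by 10: a ≡ 130 (mod 43).
Smallest nonnegative: a = 130 mod 43 = 1.

1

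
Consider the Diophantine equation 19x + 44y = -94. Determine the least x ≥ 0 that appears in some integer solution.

gcd(44, 19):
  44 = 2*19 + 6
  19 = 3*6 + 1
  6 = 6*1
so gcd(44, 19) = 1.
1 divides -94, so solutions exist.
Back-substitute for Bézout coefficients:
  1 = 19 - 3*6
  ... = 19*(7) + 44*(-3)
Scale by -94/1 = -94: (x₀, y₀) = (-658, 282).
General solution: x = -658 + 44t, y = 282 - 19t for integer t.
x ≥ 0: smallest is -658 mod 44 = 2 (at t = 15), with y = -3.

2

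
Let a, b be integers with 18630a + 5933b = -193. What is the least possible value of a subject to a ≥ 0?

gcd(18630, 5933) = 1  (18630 = 3*5933 + 831, 5933 = 7*831 + 116, 831 = 7*116 + 19, 116 = 6*19 + 2, 19 = 9*2 + 1, 2 = 2*1).
1 divides -193, so solutions exist.
Back-substituting, 18630*(2813) + 5933*(-8833) = 1.
Scale by -193/1 = -193: (a₀, b₀) = (-542909, 1704769).
General solution: a = -542909 + 5933t, b = 1704769 - 18630t for integer t.
a ≥ 0: smallest is -542909 mod 5933 = 2927 (at t = 92), with b = -9191.

2927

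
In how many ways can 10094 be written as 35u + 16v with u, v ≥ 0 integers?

18

gcd(35, 16):
  35 = 2×16 + 3
  16 = 5×3 + 1
  3 = 3×1
so gcd(35, 16) = 1.
Back-substitute for Bézout coefficients:
  1 = 16 - 5×3
  ... = 35×(-5) + 16×(11)
Scale by 10094: one solution is (-50470, 111034). Reduce u mod 16: (10, 609).
General: u = 10 + 16t, v = 609 - 35t.
u ≥ 0 ⇒ t ≥ 0; v ≥ 0 ⇒ t ≤ 17. So t ∈ [0, 17]: 18 solutions.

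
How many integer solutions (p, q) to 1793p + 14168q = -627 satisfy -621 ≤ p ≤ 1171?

1

gcd(14168, 1793):
  14168 = 7*1793 + 1617
  1793 = 1*1617 + 176
  1617 = 9*176 + 33
  176 = 5*33 + 11
  33 = 3*11
so gcd(14168, 1793) = 11.
Back-substitute for Bézout coefficients:
  11 = 176 - 5*33
  ... = 1793*(403) + 14168*(-51)
Scale by -57: particular solution (-22971, 2907); reduce p mod 1288: (213, -27).
General solution: p = 213 + 1288t, q = -27 - 163t for integer t.
-621 ≤ 213 + 1288t ≤ 1171 gives t ∈ [0, 0], which is 1 value.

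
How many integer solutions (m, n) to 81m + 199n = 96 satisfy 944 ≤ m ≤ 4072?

gcd(199, 81) = 1  (199 = 2×81 + 37, 81 = 2×37 + 7, 37 = 5×7 + 2, 7 = 3×2 + 1, 2 = 2×1).
Back-substituting, 81×(86) + 199×(-35) = 1.
Scale by 96: particular solution (8256, -3360); reduce m mod 199: (97, -39).
General solution: m = 97 + 199t, n = -39 - 81t for integer t.
944 ≤ 97 + 199t ≤ 4072 gives t ∈ [5, 19], which is 15 values.

15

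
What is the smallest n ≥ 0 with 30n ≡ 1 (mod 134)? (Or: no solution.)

gcd(134, 30) = 2.
2 does not divide 1, so the congruence has no solution.

no solution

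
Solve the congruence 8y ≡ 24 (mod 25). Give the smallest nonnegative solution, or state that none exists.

3

gcd(25, 8) = 1  (25 = 3×8 + 1, 8 = 8×1).
1 divides 24, so solutions exist.
Back-substituting, 8×(-3) + 25×(1) = 1.
So 8×(-3) ≡ 1 (mod 25); multiply by 24: y ≡ -72 (mod 25).
Smallest nonnegative: y = -72 mod 25 = 3.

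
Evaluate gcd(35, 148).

gcd(148, 35):
  148 = 4·35 + 8
  35 = 4·8 + 3
  8 = 2·3 + 2
  3 = 1·2 + 1
  2 = 2·1
so gcd(148, 35) = 1.

1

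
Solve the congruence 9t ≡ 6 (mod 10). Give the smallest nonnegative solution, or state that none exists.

gcd(10, 9):
  10 = 1·9 + 1
  9 = 9·1
so gcd(10, 9) = 1.
1 divides 6, so solutions exist.
Back-substitute for Bézout coefficients:
  1 = 10 - 1·9
  ... = 9·(-1) + 10·(1)
So 9·(-1) ≡ 1 (mod 10); multiply by 6: t ≡ -6 (mod 10).
Smallest nonnegative: t = -6 mod 10 = 4.

4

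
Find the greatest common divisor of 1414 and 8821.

1

gcd(8821, 1414):
  8821 = 6·1414 + 337
  1414 = 4·337 + 66
  337 = 5·66 + 7
  66 = 9·7 + 3
  7 = 2·3 + 1
  3 = 3·1
so gcd(8821, 1414) = 1.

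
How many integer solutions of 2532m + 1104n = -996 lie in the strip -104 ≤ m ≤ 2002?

gcd(2532, 1104) = 12.
By Bézout, 2532×(-17) + 1104×(39) = 12.
Particular solution: (31, -72).
General solution: m = 31 + 92t, n = -72 - 211t for integer t.
-104 ≤ 31 + 92t ≤ 2002 gives t ∈ [-1, 21], which is 23 values.

23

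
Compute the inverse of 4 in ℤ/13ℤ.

gcd(13, 4) = 1  (13 = 3*4 + 1, 4 = 4*1).
Back-substituting, 4*(-3) + 13*(1) = 1.
So 4*-3 ≡ 1 (mod 13), and -3 mod 13 = 10.

10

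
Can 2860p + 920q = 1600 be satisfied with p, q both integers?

yes

gcd(2860, 920) = 20  (2860 = 3*920 + 100, 920 = 9*100 + 20, 100 = 5*20).
20 divides 1600, so integer solutions exist.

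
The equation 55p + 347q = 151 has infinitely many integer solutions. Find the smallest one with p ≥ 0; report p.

110

gcd(347, 55) = 1  (347 = 6×55 + 17, 55 = 3×17 + 4, 17 = 4×4 + 1, 4 = 4×1).
1 divides 151, so solutions exist.
Back-substituting, 55×(-82) + 347×(13) = 1.
Scale by 151/1 = 151: (p₀, q₀) = (-12382, 1963).
General solution: p = -12382 + 347t, q = 1963 - 55t for integer t.
p ≥ 0: smallest is -12382 mod 347 = 110 (at t = 36), with q = -17.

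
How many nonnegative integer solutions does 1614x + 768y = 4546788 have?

22

gcd(1614, 768) = 6  (1614 = 2·768 + 78, 768 = 9·78 + 66, 78 = 1·66 + 12, 66 = 5·12 + 6, 12 = 2·6).
Back-substituting, 1614·(-59) + 768·(124) = 6.
Scale by 757798: one solution is (-44710082, 93966952). Reduce x mod 128: (62, 5790).
General: x = 62 + 128t, y = 5790 - 269t.
x ≥ 0 ⇒ t ≥ 0; y ≥ 0 ⇒ t ≤ 21. So t ∈ [0, 21]: 22 solutions.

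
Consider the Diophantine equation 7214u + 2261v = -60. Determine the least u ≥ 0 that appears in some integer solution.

gcd(7214, 2261) = 1.
1 divides -60, so solutions exist.
By Bézout, 7214×(-320) + 2261×(1021) = 1.
Scale by -60/1 = -60: (u₀, v₀) = (19200, -61260).
General solution: u = 19200 + 2261t, v = -61260 - 7214t for integer t.
u ≥ 0: smallest is 19200 mod 2261 = 1112 (at t = -8), with v = -3548.

1112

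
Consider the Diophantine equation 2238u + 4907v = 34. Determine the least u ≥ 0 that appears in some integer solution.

gcd(4907, 2238) = 1.
1 divides 34, so solutions exist.
By Bézout, 2238*(-1537) + 4907*(701) = 1.
Scale by 34/1 = 34: (u₀, v₀) = (-52258, 23834).
General solution: u = -52258 + 4907t, v = 23834 - 2238t for integer t.
u ≥ 0: smallest is -52258 mod 4907 = 1719 (at t = 11), with v = -784.

1719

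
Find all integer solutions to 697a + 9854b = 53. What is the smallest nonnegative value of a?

gcd(9854, 697) = 1.
1 divides 53, so solutions exist.
By Bézout, 697·(-2361) + 9854·(167) = 1.
Scale by 53/1 = 53: (a₀, b₀) = (-125133, 8851).
General solution: a = -125133 + 9854t, b = 8851 - 697t for integer t.
a ≥ 0: smallest is -125133 mod 9854 = 2969 (at t = 13), with b = -210.

2969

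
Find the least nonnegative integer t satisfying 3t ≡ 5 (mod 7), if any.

4

gcd(7, 3) = 1  (7 = 2·3 + 1, 3 = 3·1).
1 divides 5, so solutions exist.
Back-substituting, 3·(-2) + 7·(1) = 1.
So 3·(-2) ≡ 1 (mod 7); multiply by 5: t ≡ -10 (mod 7).
Smallest nonnegative: t = -10 mod 7 = 4.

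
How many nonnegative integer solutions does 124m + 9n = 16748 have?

15

gcd(124, 9) = 1.
By Bézout, 124·(4) + 9·(-55) = 1.
One solution: (5, 1792).
General: m = 5 + 9t, n = 1792 - 124t.
m ≥ 0 ⇒ t ≥ 0; n ≥ 0 ⇒ t ≤ 14. So t ∈ [0, 14]: 15 solutions.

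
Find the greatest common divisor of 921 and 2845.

gcd(2845, 921):
  2845 = 3*921 + 82
  921 = 11*82 + 19
  82 = 4*19 + 6
  19 = 3*6 + 1
  6 = 6*1
so gcd(2845, 921) = 1.

1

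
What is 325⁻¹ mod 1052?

gcd(1052, 325):
  1052 = 3*325 + 77
  325 = 4*77 + 17
  77 = 4*17 + 9
  17 = 1*9 + 8
  9 = 1*8 + 1
  8 = 8*1
so gcd(1052, 325) = 1.
Back-substitute for Bézout coefficients:
  1 = 9 - 1*8
  ... = 325*(-123) + 1052*(38)
So 325*-123 ≡ 1 (mod 1052), and -123 mod 1052 = 929.

929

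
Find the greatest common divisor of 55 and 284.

1

gcd(284, 55):
  284 = 5·55 + 9
  55 = 6·9 + 1
  9 = 9·1
so gcd(284, 55) = 1.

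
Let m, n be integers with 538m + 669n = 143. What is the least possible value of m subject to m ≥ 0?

290

gcd(669, 538) = 1  (669 = 1·538 + 131, 538 = 4·131 + 14, 131 = 9·14 + 5, 14 = 2·5 + 4, 5 = 1·4 + 1, 4 = 4·1).
1 divides 143, so solutions exist.
Back-substituting, 538·(-143) + 669·(115) = 1.
Scale by 143/1 = 143: (m₀, n₀) = (-20449, 16445).
General solution: m = -20449 + 669t, n = 16445 - 538t for integer t.
m ≥ 0: smallest is -20449 mod 669 = 290 (at t = 31), with n = -233.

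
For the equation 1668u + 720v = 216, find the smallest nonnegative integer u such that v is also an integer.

gcd(1668, 720) = 12  (1668 = 2*720 + 228, 720 = 3*228 + 36, 228 = 6*36 + 12, 36 = 3*12).
12 divides 216, so solutions exist.
Back-substituting, 1668*(19) + 720*(-44) = 12.
Scale by 216/12 = 18: (u₀, v₀) = (342, -792).
General solution: u = 342 + 60t, v = -792 - 139t for integer t.
u ≥ 0: smallest is 342 mod 60 = 42 (at t = -5), with v = -97.

42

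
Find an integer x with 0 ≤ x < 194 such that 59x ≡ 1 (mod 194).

gcd(194, 59):
  194 = 3×59 + 17
  59 = 3×17 + 8
  17 = 2×8 + 1
  8 = 8×1
so gcd(194, 59) = 1.
Back-substitute for Bézout coefficients:
  1 = 17 - 2×8
  ... = 59×(-23) + 194×(7)
So 59×-23 ≡ 1 (mod 194), and -23 mod 194 = 171.

171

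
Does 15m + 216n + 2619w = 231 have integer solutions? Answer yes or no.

yes

gcd(216, 15) = 3  (216 = 14×15 + 6, 15 = 2×6 + 3, 6 = 2×3).
gcd(3, 2619) = 3.
3 divides 231, so integer solutions exist.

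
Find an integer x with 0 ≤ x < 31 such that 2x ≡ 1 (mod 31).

16

gcd(31, 2) = 1  (31 = 15·2 + 1, 2 = 2·1).
Back-substituting, 2·(-15) + 31·(1) = 1.
So 2·-15 ≡ 1 (mod 31), and -15 mod 31 = 16.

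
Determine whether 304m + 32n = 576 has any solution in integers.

yes

gcd(304, 32) = 16.
16 divides 576, so integer solutions exist.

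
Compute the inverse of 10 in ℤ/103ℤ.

31

gcd(103, 10):
  103 = 10*10 + 3
  10 = 3*3 + 1
  3 = 3*1
so gcd(103, 10) = 1.
Back-substitute for Bézout coefficients:
  1 = 10 - 3*3
  ... = 10*(31) + 103*(-3)
So 10*31 ≡ 1 (mod 103), and 31 mod 103 = 31.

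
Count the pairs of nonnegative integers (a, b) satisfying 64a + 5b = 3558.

11

gcd(64, 5) = 1  (64 = 12*5 + 4, 5 = 1*4 + 1, 4 = 4*1).
Back-substituting, 64*(-1) + 5*(13) = 1.
Scale by 3558: one solution is (-3558, 46254). Reduce a mod 5: (2, 686).
General: a = 2 + 5t, b = 686 - 64t.
a ≥ 0 ⇒ t ≥ 0; b ≥ 0 ⇒ t ≤ 10. So t ∈ [0, 10]: 11 solutions.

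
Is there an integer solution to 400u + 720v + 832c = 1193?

no

gcd(720, 400) = 80.
gcd(80, 832) = 16.
16 does not divide 1193 (remainder 9), so no integer solutions.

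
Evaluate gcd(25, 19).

1

gcd(25, 19):
  25 = 1·19 + 6
  19 = 3·6 + 1
  6 = 6·1
so gcd(25, 19) = 1.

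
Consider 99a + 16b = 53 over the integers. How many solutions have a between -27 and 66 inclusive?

6

gcd(99, 16) = 1.
By Bézout, 99*(-5) + 16*(31) = 1.
Particular solution: (7, -40).
General solution: a = 7 + 16t, b = -40 - 99t for integer t.
-27 ≤ 7 + 16t ≤ 66 gives t ∈ [-2, 3], which is 6 values.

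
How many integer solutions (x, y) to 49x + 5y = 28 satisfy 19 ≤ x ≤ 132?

23

gcd(49, 5) = 1.
By Bézout, 49×(-1) + 5×(10) = 1.
Particular solution: (2, -14).
General solution: x = 2 + 5t, y = -14 - 49t for integer t.
19 ≤ 2 + 5t ≤ 132 gives t ∈ [4, 26], which is 23 values.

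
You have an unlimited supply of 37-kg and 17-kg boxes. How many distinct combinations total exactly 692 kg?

1

Need nonnegative integers with 37j + 17k = 692.
gcd(37, 17) = 1, and 37·(6) + 17·(-13) = 1.
So (j₀, k₀) = (4152, -8996); general j = 4152 + 17t, k = -8996 - 37t.
j ≥ 0 ⇒ t ≥ -244; k ≥ 0 ⇒ t ≤ -244. That's 1 value of t.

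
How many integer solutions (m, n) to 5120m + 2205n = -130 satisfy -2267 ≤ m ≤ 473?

6

gcd(5120, 2205):
  5120 = 2·2205 + 710
  2205 = 3·710 + 75
  710 = 9·75 + 35
  75 = 2·35 + 5
  35 = 7·5
so gcd(5120, 2205) = 5.
Back-substitute for Bézout coefficients:
  5 = 75 - 2·35
  ... = 5120·(-59) + 2205·(137)
Scale by -26: particular solution (1534, -3562); reduce m mod 441: (211, -490).
General solution: m = 211 + 441t, n = -490 - 1024t for integer t.
-2267 ≤ 211 + 441t ≤ 473 gives t ∈ [-5, 0], which is 6 values.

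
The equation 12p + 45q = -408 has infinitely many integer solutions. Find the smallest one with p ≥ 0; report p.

gcd(45, 12):
  45 = 3·12 + 9
  12 = 1·9 + 3
  9 = 3·3
so gcd(45, 12) = 3.
3 divides -408, so solutions exist.
Back-substitute for Bézout coefficients:
  3 = 12 - 1·9
  ... = 12·(4) + 45·(-1)
Scale by -408/3 = -136: (p₀, q₀) = (-544, 136).
General solution: p = -544 + 15t, q = 136 - 4t for integer t.
p ≥ 0: smallest is -544 mod 15 = 11 (at t = 37), with q = -12.

11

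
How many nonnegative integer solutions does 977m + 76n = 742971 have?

gcd(977, 76):
  977 = 12*76 + 65
  76 = 1*65 + 11
  65 = 5*11 + 10
  11 = 1*10 + 1
  10 = 10*1
so gcd(977, 76) = 1.
Back-substitute for Bézout coefficients:
  1 = 11 - 1*10
  ... = 977*(-7) + 76*(90)
Scale by 742971: one solution is (-5200797, 66867390). Reduce m mod 76: (35, 9326).
General: m = 35 + 76t, n = 9326 - 977t.
m ≥ 0 ⇒ t ≥ 0; n ≥ 0 ⇒ t ≤ 9. So t ∈ [0, 9]: 10 solutions.

10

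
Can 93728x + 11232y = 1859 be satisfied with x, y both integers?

no

gcd(93728, 11232) = 32.
32 does not divide 1859 (remainder 3), so no integer solutions.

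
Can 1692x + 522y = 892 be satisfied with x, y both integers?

no

gcd(1692, 522) = 18.
18 does not divide 892 (remainder 10), so no integer solutions.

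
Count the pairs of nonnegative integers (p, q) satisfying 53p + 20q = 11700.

gcd(53, 20):
  53 = 2*20 + 13
  20 = 1*13 + 7
  13 = 1*7 + 6
  7 = 1*6 + 1
  6 = 6*1
so gcd(53, 20) = 1.
Back-substitute for Bézout coefficients:
  1 = 7 - 1*6
  ... = 53*(-3) + 20*(8)
Scale by 11700: one solution is (-35100, 93600). Reduce p mod 20: (0, 585).
General: p = 0 + 20t, q = 585 - 53t.
p ≥ 0 ⇒ t ≥ 0; q ≥ 0 ⇒ t ≤ 11. So t ∈ [0, 11]: 12 solutions.

12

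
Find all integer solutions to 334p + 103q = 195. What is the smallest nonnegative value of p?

gcd(334, 103) = 1.
1 divides 195, so solutions exist.
By Bézout, 334*(33) + 103*(-107) = 1.
Scale by 195/1 = 195: (p₀, q₀) = (6435, -20865).
General solution: p = 6435 + 103t, q = -20865 - 334t for integer t.
p ≥ 0: smallest is 6435 mod 103 = 49 (at t = -62), with q = -157.

49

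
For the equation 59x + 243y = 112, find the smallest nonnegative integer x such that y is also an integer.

179

gcd(243, 59):
  243 = 4*59 + 7
  59 = 8*7 + 3
  7 = 2*3 + 1
  3 = 3*1
so gcd(243, 59) = 1.
1 divides 112, so solutions exist.
Back-substitute for Bézout coefficients:
  1 = 7 - 2*3
  ... = 59*(-70) + 243*(17)
Scale by 112/1 = 112: (x₀, y₀) = (-7840, 1904).
General solution: x = -7840 + 243t, y = 1904 - 59t for integer t.
x ≥ 0: smallest is -7840 mod 243 = 179 (at t = 33), with y = -43.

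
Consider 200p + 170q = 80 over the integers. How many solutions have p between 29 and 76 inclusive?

gcd(200, 170) = 10.
By Bézout, 200*(6) + 170*(-7) = 10.
Particular solution: (14, -16).
General solution: p = 14 + 17t, q = -16 - 20t for integer t.
29 ≤ 14 + 17t ≤ 76 gives t ∈ [1, 3], which is 3 values.

3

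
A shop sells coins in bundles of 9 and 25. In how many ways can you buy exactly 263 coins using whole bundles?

1

Need nonnegative integers with 9j + 25k = 263.
gcd(9, 25) = 1, and 9·(-11) + 25·(4) = 1.
So (j₀, k₀) = (-2893, 1052); general j = -2893 + 25t, k = 1052 - 9t.
j ≥ 0 ⇒ t ≥ 116; k ≥ 0 ⇒ t ≤ 116. That's 1 value of t.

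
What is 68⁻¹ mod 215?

gcd(215, 68) = 1  (215 = 3×68 + 11, 68 = 6×11 + 2, 11 = 5×2 + 1, 2 = 2×1).
Back-substituting, 68×(-98) + 215×(31) = 1.
So 68×-98 ≡ 1 (mod 215), and -98 mod 215 = 117.

117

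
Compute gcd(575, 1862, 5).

1

gcd(1862, 575) = 1.
gcd(1, 5) = 1.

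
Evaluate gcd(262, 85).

gcd(262, 85) = 1  (262 = 3*85 + 7, 85 = 12*7 + 1, 7 = 7*1).

1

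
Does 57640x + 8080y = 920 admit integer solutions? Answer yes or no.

yes

gcd(57640, 8080) = 40.
40 divides 920, so integer solutions exist.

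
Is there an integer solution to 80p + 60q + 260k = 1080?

gcd(80, 60) = 20  (80 = 1·60 + 20, 60 = 3·20).
gcd(20, 260) = 20.
20 divides 1080, so integer solutions exist.

yes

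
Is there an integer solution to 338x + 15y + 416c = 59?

gcd(338, 15):
  338 = 22*15 + 8
  15 = 1*8 + 7
  8 = 1*7 + 1
  7 = 7*1
so gcd(338, 15) = 1.
gcd(1, 416) = 1.
1 divides 59, so integer solutions exist.

yes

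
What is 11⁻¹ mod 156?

71

gcd(156, 11) = 1  (156 = 14*11 + 2, 11 = 5*2 + 1, 2 = 2*1).
Back-substituting, 11*(71) + 156*(-5) = 1.
So 11*71 ≡ 1 (mod 156), and 71 mod 156 = 71.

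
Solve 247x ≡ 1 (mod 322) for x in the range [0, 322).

gcd(322, 247) = 1  (322 = 1·247 + 75, 247 = 3·75 + 22, 75 = 3·22 + 9, 22 = 2·9 + 4, 9 = 2·4 + 1, 4 = 4·1).
Back-substituting, 247·(-73) + 322·(56) = 1.
So 247·-73 ≡ 1 (mod 322), and -73 mod 322 = 249.

249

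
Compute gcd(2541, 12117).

21

gcd(12117, 2541):
  12117 = 4·2541 + 1953
  2541 = 1·1953 + 588
  1953 = 3·588 + 189
  588 = 3·189 + 21
  189 = 9·21
so gcd(12117, 2541) = 21.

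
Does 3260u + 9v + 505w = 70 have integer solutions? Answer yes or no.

gcd(3260, 9) = 1.
gcd(1, 505) = 1.
1 divides 70, so integer solutions exist.

yes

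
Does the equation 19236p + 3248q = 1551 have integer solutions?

gcd(19236, 3248) = 28.
28 does not divide 1551 (remainder 11), so no integer solutions.

no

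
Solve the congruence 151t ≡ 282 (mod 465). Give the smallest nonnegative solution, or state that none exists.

162

gcd(465, 151) = 1.
1 divides 282, so solutions exist.
By Bézout, 151·(-194) + 465·(63) = 1.
So 151·(-194) ≡ 1 (mod 465); multiply by 282: t ≡ -54708 (mod 465).
Smallest nonnegative: t = -54708 mod 465 = 162.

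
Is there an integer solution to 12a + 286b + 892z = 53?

gcd(286, 12) = 2  (286 = 23·12 + 10, 12 = 1·10 + 2, 10 = 5·2).
gcd(2, 892) = 2.
2 does not divide 53 (remainder 1), so no integer solutions.

no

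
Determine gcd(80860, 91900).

gcd(91900, 80860) = 20  (91900 = 1*80860 + 11040, 80860 = 7*11040 + 3580, 11040 = 3*3580 + 300, 3580 = 11*300 + 280, 300 = 1*280 + 20, 280 = 14*20).

20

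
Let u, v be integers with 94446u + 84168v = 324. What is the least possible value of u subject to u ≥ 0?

gcd(94446, 84168) = 18  (94446 = 1*84168 + 10278, 84168 = 8*10278 + 1944, 10278 = 5*1944 + 558, 1944 = 3*558 + 270, 558 = 2*270 + 18, 270 = 15*18).
18 divides 324, so solutions exist.
Back-substituting, 94446*(303) + 84168*(-340) = 18.
Scale by 324/18 = 18: (u₀, v₀) = (5454, -6120).
General solution: u = 5454 + 4676t, v = -6120 - 5247t for integer t.
u ≥ 0: smallest is 5454 mod 4676 = 778 (at t = -1), with v = -873.

778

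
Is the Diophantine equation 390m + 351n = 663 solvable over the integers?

yes

gcd(390, 351) = 39  (390 = 1·351 + 39, 351 = 9·39).
39 divides 663, so integer solutions exist.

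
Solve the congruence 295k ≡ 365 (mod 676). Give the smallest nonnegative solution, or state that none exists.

gcd(676, 295):
  676 = 2*295 + 86
  295 = 3*86 + 37
  86 = 2*37 + 12
  37 = 3*12 + 1
  12 = 12*1
so gcd(676, 295) = 1.
1 divides 365, so solutions exist.
Back-substitute for Bézout coefficients:
  1 = 37 - 3*12
  ... = 295*(55) + 676*(-24)
So 295*(55) ≡ 1 (mod 676); multiply by 365: k ≡ 20075 (mod 676).
Smallest nonnegative: k = 20075 mod 676 = 471.

471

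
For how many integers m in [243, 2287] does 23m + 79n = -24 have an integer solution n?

26

gcd(79, 23) = 1.
By Bézout, 23·(-24) + 79·(7) = 1.
Particular solution: (23, -7).
General solution: m = 23 + 79t, n = -7 - 23t for integer t.
243 ≤ 23 + 79t ≤ 2287 gives t ∈ [3, 28], which is 26 values.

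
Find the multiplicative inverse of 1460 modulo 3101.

gcd(3101, 1460) = 1.
By Bézout, 1460×(-257) + 3101×(121) = 1.
So 1460×-257 ≡ 1 (mod 3101), and -257 mod 3101 = 2844.

2844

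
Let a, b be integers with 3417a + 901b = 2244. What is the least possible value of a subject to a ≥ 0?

41

gcd(3417, 901):
  3417 = 3*901 + 714
  901 = 1*714 + 187
  714 = 3*187 + 153
  187 = 1*153 + 34
  153 = 4*34 + 17
  34 = 2*17
so gcd(3417, 901) = 17.
17 divides 2244, so solutions exist.
Back-substitute for Bézout coefficients:
  17 = 153 - 4*34
  ... = 3417*(24) + 901*(-91)
Scale by 2244/17 = 132: (a₀, b₀) = (3168, -12012).
General solution: a = 3168 + 53t, b = -12012 - 201t for integer t.
a ≥ 0: smallest is 3168 mod 53 = 41 (at t = -59), with b = -153.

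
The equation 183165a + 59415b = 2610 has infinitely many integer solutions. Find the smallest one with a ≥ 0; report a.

1184

gcd(183165, 59415) = 15.
15 divides 2610, so solutions exist.
By Bézout, 183165·(-1268) + 59415·(3909) = 15.
Scale by 2610/15 = 174: (a₀, b₀) = (-220632, 680166).
General solution: a = -220632 + 3961t, b = 680166 - 12211t for integer t.
a ≥ 0: smallest is -220632 mod 3961 = 1184 (at t = 56), with b = -3650.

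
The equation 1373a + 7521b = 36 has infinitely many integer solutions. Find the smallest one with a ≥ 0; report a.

gcd(7521, 1373):
  7521 = 5×1373 + 656
  1373 = 2×656 + 61
  656 = 10×61 + 46
  61 = 1×46 + 15
  46 = 3×15 + 1
  15 = 15×1
so gcd(7521, 1373) = 1.
1 divides 36, so solutions exist.
Back-substitute for Bézout coefficients:
  1 = 46 - 3×15
  ... = 1373×(-493) + 7521×(90)
Scale by 36/1 = 36: (a₀, b₀) = (-17748, 3240).
General solution: a = -17748 + 7521t, b = 3240 - 1373t for integer t.
a ≥ 0: smallest is -17748 mod 7521 = 4815 (at t = 3), with b = -879.

4815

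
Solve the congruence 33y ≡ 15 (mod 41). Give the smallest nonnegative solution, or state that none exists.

34

gcd(41, 33):
  41 = 1·33 + 8
  33 = 4·8 + 1
  8 = 8·1
so gcd(41, 33) = 1.
1 divides 15, so solutions exist.
Back-substitute for Bézout coefficients:
  1 = 33 - 4·8
  ... = 33·(5) + 41·(-4)
So 33·(5) ≡ 1 (mod 41); multiply by 15: y ≡ 75 (mod 41).
Smallest nonnegative: y = 75 mod 41 = 34.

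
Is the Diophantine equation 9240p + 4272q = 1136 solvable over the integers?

no

gcd(9240, 4272) = 24  (9240 = 2×4272 + 696, 4272 = 6×696 + 96, 696 = 7×96 + 24, 96 = 4×24).
24 does not divide 1136 (remainder 8), so no integer solutions.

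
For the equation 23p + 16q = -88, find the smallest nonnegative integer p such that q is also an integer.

gcd(23, 16) = 1.
1 divides -88, so solutions exist.
By Bézout, 23×(7) + 16×(-10) = 1.
Scale by -88/1 = -88: (p₀, q₀) = (-616, 880).
General solution: p = -616 + 16t, q = 880 - 23t for integer t.
p ≥ 0: smallest is -616 mod 16 = 8 (at t = 39), with q = -17.

8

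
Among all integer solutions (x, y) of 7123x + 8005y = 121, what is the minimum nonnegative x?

gcd(8005, 7123):
  8005 = 1*7123 + 882
  7123 = 8*882 + 67
  882 = 13*67 + 11
  67 = 6*11 + 1
  11 = 11*1
so gcd(8005, 7123) = 1.
1 divides 121, so solutions exist.
Back-substitute for Bézout coefficients:
  1 = 67 - 6*11
  ... = 7123*(717) + 8005*(-638)
Scale by 121/1 = 121: (x₀, y₀) = (86757, -77198).
General solution: x = 86757 + 8005t, y = -77198 - 7123t for integer t.
x ≥ 0: smallest is 86757 mod 8005 = 6707 (at t = -10), with y = -5968.

6707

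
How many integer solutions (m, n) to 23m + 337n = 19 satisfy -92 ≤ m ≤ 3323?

10

gcd(337, 23) = 1.
By Bézout, 23*(44) + 337*(-3) = 1.
Particular solution: (162, -11).
General solution: m = 162 + 337t, n = -11 - 23t for integer t.
-92 ≤ 162 + 337t ≤ 3323 gives t ∈ [0, 9], which is 10 values.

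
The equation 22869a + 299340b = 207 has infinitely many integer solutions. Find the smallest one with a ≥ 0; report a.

2343

gcd(299340, 22869) = 9.
9 divides 207, so solutions exist.
By Bézout, 22869*(-14359) + 299340*(1097) = 9.
Scale by 207/9 = 23: (a₀, b₀) = (-330257, 25231).
General solution: a = -330257 + 33260t, b = 25231 - 2541t for integer t.
a ≥ 0: smallest is -330257 mod 33260 = 2343 (at t = 10), with b = -179.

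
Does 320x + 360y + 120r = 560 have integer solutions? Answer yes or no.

yes

gcd(360, 320) = 40.
gcd(40, 120) = 40.
40 divides 560, so integer solutions exist.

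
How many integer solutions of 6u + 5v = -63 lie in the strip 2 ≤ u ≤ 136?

gcd(6, 5) = 1  (6 = 1·5 + 1, 5 = 5·1).
Back-substituting, 6·(1) + 5·(-1) = 1.
Scale by -63: particular solution (-63, 63); reduce u mod 5: (2, -15).
General solution: u = 2 + 5t, v = -15 - 6t for integer t.
2 ≤ 2 + 5t ≤ 136 gives t ∈ [0, 26], which is 27 values.

27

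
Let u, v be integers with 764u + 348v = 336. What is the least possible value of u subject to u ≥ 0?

gcd(764, 348):
  764 = 2·348 + 68
  348 = 5·68 + 8
  68 = 8·8 + 4
  8 = 2·4
so gcd(764, 348) = 4.
4 divides 336, so solutions exist.
Back-substitute for Bézout coefficients:
  4 = 68 - 8·8
  ... = 764·(41) + 348·(-90)
Scale by 336/4 = 84: (u₀, v₀) = (3444, -7560).
General solution: u = 3444 + 87t, v = -7560 - 191t for integer t.
u ≥ 0: smallest is 3444 mod 87 = 51 (at t = -39), with v = -111.

51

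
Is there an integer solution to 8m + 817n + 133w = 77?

yes

gcd(817, 8) = 1.
gcd(1, 133) = 1.
1 divides 77, so integer solutions exist.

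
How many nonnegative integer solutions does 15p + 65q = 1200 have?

7

gcd(65, 15) = 5.
By Bézout, 15·(-4) + 65·(1) = 5.
One solution: (2, 18).
General: p = 2 + 13t, q = 18 - 3t.
p ≥ 0 ⇒ t ≥ 0; q ≥ 0 ⇒ t ≤ 6. So t ∈ [0, 6]: 7 solutions.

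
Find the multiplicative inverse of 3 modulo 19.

13

gcd(19, 3) = 1.
By Bézout, 3·(-6) + 19·(1) = 1.
So 3·-6 ≡ 1 (mod 19), and -6 mod 19 = 13.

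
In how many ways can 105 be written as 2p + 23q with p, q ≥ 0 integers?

gcd(23, 2) = 1  (23 = 11·2 + 1, 2 = 2·1).
Back-substituting, 2·(-11) + 23·(1) = 1.
Scale by 105: one solution is (-1155, 105). Reduce p mod 23: (18, 3).
General: p = 18 + 23t, q = 3 - 2t.
p ≥ 0 ⇒ t ≥ 0; q ≥ 0 ⇒ t ≤ 1. So t ∈ [0, 1]: 2 solutions.

2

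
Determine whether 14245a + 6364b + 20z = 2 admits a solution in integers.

yes

gcd(14245, 6364) = 37  (14245 = 2*6364 + 1517, 6364 = 4*1517 + 296, 1517 = 5*296 + 37, 296 = 8*37).
gcd(37, 20) = 1.
1 divides 2, so integer solutions exist.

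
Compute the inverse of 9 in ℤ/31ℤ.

gcd(31, 9):
  31 = 3·9 + 4
  9 = 2·4 + 1
  4 = 4·1
so gcd(31, 9) = 1.
Back-substitute for Bézout coefficients:
  1 = 9 - 2·4
  ... = 9·(7) + 31·(-2)
So 9·7 ≡ 1 (mod 31), and 7 mod 31 = 7.

7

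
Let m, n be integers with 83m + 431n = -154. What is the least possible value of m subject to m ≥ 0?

102

gcd(431, 83) = 1.
1 divides -154, so solutions exist.
By Bézout, 83·(-135) + 431·(26) = 1.
Scale by -154/1 = -154: (m₀, n₀) = (20790, -4004).
General solution: m = 20790 + 431t, n = -4004 - 83t for integer t.
m ≥ 0: smallest is 20790 mod 431 = 102 (at t = -48), with n = -20.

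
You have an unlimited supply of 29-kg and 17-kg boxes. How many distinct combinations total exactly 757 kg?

Need nonnegative integers with 29j + 17k = 757.
gcd(29, 17) = 1, and 29·(-7) + 17·(12) = 1.
So (j₀, k₀) = (-5299, 9084); general j = -5299 + 17t, k = 9084 - 29t.
j ≥ 0 ⇒ t ≥ 312; k ≥ 0 ⇒ t ≤ 313. That's 2 values of t.

2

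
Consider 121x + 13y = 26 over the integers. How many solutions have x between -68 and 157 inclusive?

18

gcd(121, 13) = 1.
By Bézout, 121*(-3) + 13*(28) = 1.
Particular solution: (0, 2).
General solution: x = 0 + 13t, y = 2 - 121t for integer t.
-68 ≤ 0 + 13t ≤ 157 gives t ∈ [-5, 12], which is 18 values.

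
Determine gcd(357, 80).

1

gcd(357, 80):
  357 = 4·80 + 37
  80 = 2·37 + 6
  37 = 6·6 + 1
  6 = 6·1
so gcd(357, 80) = 1.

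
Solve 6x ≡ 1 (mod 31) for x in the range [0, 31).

gcd(31, 6) = 1.
By Bézout, 6·(-5) + 31·(1) = 1.
So 6·-5 ≡ 1 (mod 31), and -5 mod 31 = 26.

26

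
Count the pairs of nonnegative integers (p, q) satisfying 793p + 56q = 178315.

gcd(793, 56) = 1.
By Bézout, 793×(25) + 56×(-354) = 1.
One solution: (51, 2462).
General: p = 51 + 56t, q = 2462 - 793t.
p ≥ 0 ⇒ t ≥ 0; q ≥ 0 ⇒ t ≤ 3. So t ∈ [0, 3]: 4 solutions.

4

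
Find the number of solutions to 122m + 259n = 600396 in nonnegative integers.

gcd(259, 122) = 1.
By Bézout, 122*(-121) + 259*(57) = 1.
One solution: (30, 2304).
General: m = 30 + 259t, n = 2304 - 122t.
m ≥ 0 ⇒ t ≥ 0; n ≥ 0 ⇒ t ≤ 18. So t ∈ [0, 18]: 19 solutions.

19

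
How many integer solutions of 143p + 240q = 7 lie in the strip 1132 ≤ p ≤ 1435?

gcd(240, 143):
  240 = 1*143 + 97
  143 = 1*97 + 46
  97 = 2*46 + 5
  46 = 9*5 + 1
  5 = 5*1
so gcd(240, 143) = 1.
Back-substitute for Bézout coefficients:
  1 = 46 - 9*5
  ... = 143*(47) + 240*(-28)
Scale by 7: particular solution (329, -196); reduce p mod 240: (89, -53).
General solution: p = 89 + 240t, q = -53 - 143t for integer t.
1132 ≤ 89 + 240t ≤ 1435 gives t ∈ [5, 5], which is 1 value.

1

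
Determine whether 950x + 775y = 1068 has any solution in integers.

gcd(950, 775) = 25  (950 = 1·775 + 175, 775 = 4·175 + 75, 175 = 2·75 + 25, 75 = 3·25).
25 does not divide 1068 (remainder 18), so no integer solutions.

no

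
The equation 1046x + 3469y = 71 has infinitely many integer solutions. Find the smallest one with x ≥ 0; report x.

gcd(3469, 1046) = 1.
1 divides 71, so solutions exist.
By Bézout, 1046×(262) + 3469×(-79) = 1.
Scale by 71/1 = 71: (x₀, y₀) = (18602, -5609).
General solution: x = 18602 + 3469t, y = -5609 - 1046t for integer t.
x ≥ 0: smallest is 18602 mod 3469 = 1257 (at t = -5), with y = -379.

1257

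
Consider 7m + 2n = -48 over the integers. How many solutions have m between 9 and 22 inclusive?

7

gcd(7, 2) = 1.
By Bézout, 7×(1) + 2×(-3) = 1.
Particular solution: (0, -24).
General solution: m = 0 + 2t, n = -24 - 7t for integer t.
9 ≤ 0 + 2t ≤ 22 gives t ∈ [5, 11], which is 7 values.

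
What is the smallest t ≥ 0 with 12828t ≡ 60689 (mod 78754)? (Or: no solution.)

no solution

gcd(78754, 12828) = 2  (78754 = 6·12828 + 1786, 12828 = 7·1786 + 326, 1786 = 5·326 + 156, 326 = 2·156 + 14, 156 = 11·14 + 2, 14 = 7·2).
2 does not divide 60689, so the congruence has no solution.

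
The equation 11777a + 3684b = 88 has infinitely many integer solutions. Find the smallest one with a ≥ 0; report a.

gcd(11777, 3684) = 1  (11777 = 3·3684 + 725, 3684 = 5·725 + 59, 725 = 12·59 + 17, 59 = 3·17 + 8, 17 = 2·8 + 1, 8 = 8·1).
1 divides 88, so solutions exist.
Back-substituting, 11777·(437) + 3684·(-1397) = 1.
Scale by 88/1 = 88: (a₀, b₀) = (38456, -122936).
General solution: a = 38456 + 3684t, b = -122936 - 11777t for integer t.
a ≥ 0: smallest is 38456 mod 3684 = 1616 (at t = -10), with b = -5166.

1616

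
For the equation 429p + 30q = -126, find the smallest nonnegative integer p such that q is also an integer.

gcd(429, 30) = 3.
3 divides -126, so solutions exist.
By Bézout, 429×(-3) + 30×(43) = 3.
Scale by -126/3 = -42: (p₀, q₀) = (126, -1806).
General solution: p = 126 + 10t, q = -1806 - 143t for integer t.
p ≥ 0: smallest is 126 mod 10 = 6 (at t = -12), with q = -90.

6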